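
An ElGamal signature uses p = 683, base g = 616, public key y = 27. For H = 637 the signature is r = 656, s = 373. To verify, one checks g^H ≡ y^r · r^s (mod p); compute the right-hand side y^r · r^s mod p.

333

27^2 = 729 ≡ 46
27^4 ≡ 46^2 = 2116 ≡ 67
27^8 ≡ 67^2 = 4489 ≡ 391
27^16 ≡ 391^2 = 152881 ≡ 572
27^32 ≡ 572^2 = 327184 ≡ 27
27^64 ≡ 27^2 = 729 ≡ 46
27^128 ≡ 46^2 = 2116 ≡ 67
27^256 ≡ 67^2 = 4489 ≡ 391
27^512 ≡ 391^2 = 152881 ≡ 572
656 = 512 + 128 + 16, so 27^656 ≡ 572·67·572 ≡ 443 (mod 683)
656^2 = 430336 ≡ 46
656^4 ≡ 46^2 = 2116 ≡ 67
656^8 ≡ 67^2 = 4489 ≡ 391
656^16 ≡ 391^2 = 152881 ≡ 572
656^32 ≡ 572^2 = 327184 ≡ 27
656^64 ≡ 27^2 = 729 ≡ 46
656^128 ≡ 46^2 = 2116 ≡ 67
656^256 ≡ 67^2 = 4489 ≡ 391
373 = 256 + 64 + 32 + 16 + 4 + 1, so 656^373 ≡ 391·46·27·572·67·656 ≡ 656 (mod 683)
y^r · r^s ≡ 443·656 = 290608 ≡ 333 (mod 683)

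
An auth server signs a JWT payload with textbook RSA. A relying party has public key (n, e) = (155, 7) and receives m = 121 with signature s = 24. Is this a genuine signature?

s^7 mod 155 = 34
The recovered value 34 does not match the digest 121.

forged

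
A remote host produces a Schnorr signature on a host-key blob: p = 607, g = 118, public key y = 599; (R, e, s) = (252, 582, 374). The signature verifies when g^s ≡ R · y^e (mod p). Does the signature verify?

verifies

g^s mod p:
118^2 = 13924 ≡ 570
118^4 ≡ 570^2 = 324900 ≡ 155
118^8 ≡ 155^2 = 24025 ≡ 352
118^16 ≡ 352^2 = 123904 ≡ 76
118^32 ≡ 76^2 = 5776 ≡ 313
118^64 ≡ 313^2 = 97969 ≡ 242
118^128 ≡ 242^2 = 58564 ≡ 292
118^256 ≡ 292^2 = 85264 ≡ 284
374 = 256 + 64 + 32 + 16 + 4 + 2, so 118^374 ≡ 284·242·313·76·155·570 ≡ 60 (mod 607)
R · y^e mod p:
599^2 = 358801 ≡ 64
599^4 ≡ 64^2 = 4096 ≡ 454
599^8 ≡ 454^2 = 206116 ≡ 343
599^16 ≡ 343^2 = 117649 ≡ 498
599^32 ≡ 498^2 = 248004 ≡ 348
599^64 ≡ 348^2 = 121104 ≡ 311
599^128 ≡ 311^2 = 96721 ≡ 208
599^256 ≡ 208^2 = 43264 ≡ 167
599^512 ≡ 167^2 = 27889 ≡ 574
582 = 512 + 64 + 4 + 2, so 599^582 ≡ 574·311·454·64 ≡ 376 (mod 607)
252·376 = 94752 ≡ 60 (mod 607)
60 ≡ 60 (mod 607); signature holds.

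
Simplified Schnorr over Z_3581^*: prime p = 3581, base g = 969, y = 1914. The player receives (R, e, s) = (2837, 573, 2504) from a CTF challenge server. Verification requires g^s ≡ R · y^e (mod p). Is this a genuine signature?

g^s mod p:
969^2 = 938961 ≡ 739
969^4 ≡ 739^2 = 546121 ≡ 1809
969^8 ≡ 1809^2 = 3272481 ≡ 3028
969^16 ≡ 3028^2 = 9168784 ≡ 1424
969^32 ≡ 1424^2 = 2027776 ≡ 930
969^64 ≡ 930^2 = 864900 ≡ 1879
969^128 ≡ 1879^2 = 3530641 ≡ 3356
969^256 ≡ 3356^2 = 11262736 ≡ 491
969^512 ≡ 491^2 = 241081 ≡ 1154
969^1024 ≡ 1154^2 = 1331716 ≡ 3165
969^2048 ≡ 3165^2 = 10017225 ≡ 1168
2504 = 2048 + 256 + 128 + 64 + 8, so 969^2504 ≡ 1168·491·3356·1879·3028 ≡ 1895 (mod 3581)
R · y^e mod p:
1914^2 = 3663396 ≡ 33
1914^4 ≡ 33^2 = 1089
1914^8 ≡ 1089^2 = 1185921 ≡ 610
1914^16 ≡ 610^2 = 372100 ≡ 3257
1914^32 ≡ 3257^2 = 10608049 ≡ 1127
1914^64 ≡ 1127^2 = 1270129 ≡ 2455
1914^128 ≡ 2455^2 = 6027025 ≡ 202
1914^256 ≡ 202^2 = 40804 ≡ 1413
1914^512 ≡ 1413^2 = 1996569 ≡ 1952
573 = 512 + 32 + 16 + 8 + 4 + 1, so 1914^573 ≡ 1952·1127·3257·610·1089·1914 ≡ 1917 (mod 3581)
2837·1917 = 5438529 ≡ 2571 (mod 3581)
1895 ≠ 2571; the check fails.

forged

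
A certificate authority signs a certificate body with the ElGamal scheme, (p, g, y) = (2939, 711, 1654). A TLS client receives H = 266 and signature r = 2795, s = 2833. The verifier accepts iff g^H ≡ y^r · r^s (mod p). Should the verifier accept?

reject

Left side g^H mod p:
711^2 = 505521 ≡ 13
711^4 ≡ 13^2 = 169
711^8 ≡ 169^2 = 28561 ≡ 2110
711^16 ≡ 2110^2 = 4452100 ≡ 2454
711^32 ≡ 2454^2 = 6022116 ≡ 105
711^64 ≡ 105^2 = 11025 ≡ 2208
711^128 ≡ 2208^2 = 4875264 ≡ 2402
711^256 ≡ 2402^2 = 5769604 ≡ 347
266 = 256 + 8 + 2, so 711^266 ≡ 347·2110·13 ≡ 1728 (mod 2939)
Right side y^r · r^s mod p:
1654^2 = 2735716 ≡ 2446
1654^4 ≡ 2446^2 = 5982916 ≡ 2051
1654^8 ≡ 2051^2 = 4206601 ≡ 892
1654^16 ≡ 892^2 = 795664 ≡ 2134
1654^32 ≡ 2134^2 = 4553956 ≡ 1445
1654^64 ≡ 1445^2 = 2088025 ≡ 1335
1654^128 ≡ 1335^2 = 1782225 ≡ 1191
1654^256 ≡ 1191^2 = 1418481 ≡ 1883
1654^512 ≡ 1883^2 = 3545689 ≡ 1255
1654^1024 ≡ 1255^2 = 1575025 ≡ 2660
1654^2048 ≡ 2660^2 = 7075600 ≡ 1427
2795 = 2048 + 512 + 128 + 64 + 32 + 8 + 2 + 1, so 1654^2795 ≡ 1427·1255·1191·1335·1445·892·2446·1654 ≡ 2024 (mod 2939)
2795^2 = 7812025 ≡ 163
2795^4 ≡ 163^2 = 26569 ≡ 118
2795^8 ≡ 118^2 = 13924 ≡ 2168
2795^16 ≡ 2168^2 = 4700224 ≡ 763
2795^32 ≡ 763^2 = 582169 ≡ 247
2795^64 ≡ 247^2 = 61009 ≡ 2229
2795^128 ≡ 2229^2 = 4968441 ≡ 1531
2795^256 ≡ 1531^2 = 2343961 ≡ 1578
2795^512 ≡ 1578^2 = 2490084 ≡ 751
2795^1024 ≡ 751^2 = 564001 ≡ 2652
2795^2048 ≡ 2652^2 = 7033104 ≡ 77
2833 = 2048 + 512 + 256 + 16 + 1, so 2795^2833 ≡ 77·751·1578·763·2795 ≡ 615 (mod 2939)
2024·615 = 1244760 ≡ 1563 (mod 2939)
1728 ≠ 1563, so verification fails.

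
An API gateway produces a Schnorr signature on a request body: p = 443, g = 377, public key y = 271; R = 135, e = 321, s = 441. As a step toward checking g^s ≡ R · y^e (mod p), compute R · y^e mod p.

396

271^2 = 73441 ≡ 346
271^4 ≡ 346^2 = 119716 ≡ 106
271^8 ≡ 106^2 = 11236 ≡ 161
271^16 ≡ 161^2 = 25921 ≡ 227
271^32 ≡ 227^2 = 51529 ≡ 141
271^64 ≡ 141^2 = 19881 ≡ 389
271^128 ≡ 389^2 = 151321 ≡ 258
271^256 ≡ 258^2 = 66564 ≡ 114
321 = 256 + 64 + 1, so 271^321 ≡ 114·389·271 ≡ 62 (mod 443)
R · y^e ≡ 135·62 = 8370 ≡ 396 (mod 443)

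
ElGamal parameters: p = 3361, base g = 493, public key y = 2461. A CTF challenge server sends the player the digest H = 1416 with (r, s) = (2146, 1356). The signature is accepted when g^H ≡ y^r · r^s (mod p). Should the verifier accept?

reject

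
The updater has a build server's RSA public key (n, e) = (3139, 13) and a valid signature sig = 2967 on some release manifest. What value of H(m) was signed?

sig^2 ≡ 2967^2 = 8803089 ≡ 1333
sig^4 ≡ 1333^2 = 1776889 ≡ 215
sig^8 ≡ 215^2 = 46225 ≡ 2279
13 = 8 + 4 + 1, so sig^13 ≡ 2279·215·2967 ≡ 1591 (mod 3139)

1591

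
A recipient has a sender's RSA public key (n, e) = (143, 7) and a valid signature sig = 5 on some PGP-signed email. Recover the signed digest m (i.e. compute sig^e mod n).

47

sig^2 ≡ 5^2 = 25
sig^4 ≡ 25^2 = 625 ≡ 53
7 = 4 + 2 + 1, so sig^7 ≡ 53·25·5 ≡ 47 (mod 143)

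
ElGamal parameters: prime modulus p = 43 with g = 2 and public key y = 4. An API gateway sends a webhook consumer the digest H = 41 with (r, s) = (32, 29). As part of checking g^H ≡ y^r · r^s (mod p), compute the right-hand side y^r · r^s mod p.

Squares mod 43: 4^1≡4, 4^2≡16, 4^4≡41, 4^8≡4, 4^16≡16, 4^32≡41
4^32 ≡ 41 (mod 43)
Squares mod 43: 32^1≡32, 32^2≡35, 32^4≡21, 32^8≡11, 32^16≡35
29 = 16 + 8 + 4 + 1, so 32^29 ≡ 35·11·21·32 ≡ 32 (mod 43)
y^r · r^s ≡ 41·32 = 1312 ≡ 22 (mod 43)

22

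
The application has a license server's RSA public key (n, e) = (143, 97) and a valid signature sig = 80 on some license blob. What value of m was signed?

119

sig^2 ≡ 80^2 = 6400 ≡ 108
sig^4 ≡ 108^2 = 11664 ≡ 81
sig^8 ≡ 81^2 = 6561 ≡ 126
sig^16 ≡ 126^2 = 15876 ≡ 3
sig^32 ≡ 3^2 = 9
sig^64 ≡ 9^2 = 81
97 = 64 + 32 + 1, so sig^97 ≡ 81·9·80 ≡ 119 (mod 143)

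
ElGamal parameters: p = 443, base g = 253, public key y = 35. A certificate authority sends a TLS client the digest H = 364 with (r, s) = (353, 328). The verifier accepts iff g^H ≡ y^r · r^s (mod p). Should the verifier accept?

Left side g^H mod p:
Squares mod 443: 253^1≡253, 253^2≡217, 253^4≡131, 253^8≡327, 253^16≡166, 253^32≡90, 253^64≡126, 253^128≡371, 253^256≡311
364 = 256 + 64 + 32 + 8 + 4, so 253^364 ≡ 311·126·90·327·131 ≡ 380 (mod 443)
Right side y^r · r^s mod p:
Squares mod 443: 35^1≡35, 35^2≡339, 35^4≡184, 35^8≡188, 35^16≡347, 35^32≡356, 35^64≡38, 35^128≡115, 35^256≡378
353 = 256 + 64 + 32 + 1, so 35^353 ≡ 378·38·356·35 ≡ 339 (mod 443)
Squares mod 443: 353^1≡353, 353^2≡126, 353^4≡371, 353^8≡311, 353^16≡147, 353^32≡345, 353^64≡301, 353^128≡229, 353^256≡167
328 = 256 + 64 + 8, so 353^328 ≡ 167·301·311 ≡ 10 (mod 443)
339·10 = 3390 ≡ 289 (mod 443)
380 ≠ 289, so verification fails.

reject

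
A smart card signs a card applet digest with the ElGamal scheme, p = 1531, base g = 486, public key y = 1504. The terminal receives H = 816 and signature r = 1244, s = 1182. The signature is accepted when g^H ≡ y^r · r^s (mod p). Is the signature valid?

valid

Left side g^H mod p:
486^2 = 236196 ≡ 422
486^4 ≡ 422^2 = 178084 ≡ 488
486^8 ≡ 488^2 = 238144 ≡ 839
486^16 ≡ 839^2 = 703921 ≡ 1192
486^32 ≡ 1192^2 = 1420864 ≡ 96
486^64 ≡ 96^2 = 9216 ≡ 30
486^128 ≡ 30^2 = 900
486^256 ≡ 900^2 = 810000 ≡ 101
486^512 ≡ 101^2 = 10201 ≡ 1015
816 = 512 + 256 + 32 + 16, so 486^816 ≡ 1015·101·96·1192 ≡ 1401 (mod 1531)
Right side y^r · r^s mod p:
1504^2 = 2262016 ≡ 729
1504^4 ≡ 729^2 = 531441 ≡ 184
1504^8 ≡ 184^2 = 33856 ≡ 174
1504^16 ≡ 174^2 = 30276 ≡ 1187
1504^32 ≡ 1187^2 = 1408969 ≡ 449
1504^64 ≡ 449^2 = 201601 ≡ 1040
1504^128 ≡ 1040^2 = 1081600 ≡ 714
1504^256 ≡ 714^2 = 509796 ≡ 1504
1504^512 ≡ 1504^2 = 2262016 ≡ 729
1504^1024 ≡ 729^2 = 531441 ≡ 184
1244 = 1024 + 128 + 64 + 16 + 8 + 4, so 1504^1244 ≡ 184·714·1040·1187·174·184 ≡ 508 (mod 1531)
1244^2 = 1547536 ≡ 1226
1244^4 ≡ 1226^2 = 1503076 ≡ 1165
1244^8 ≡ 1165^2 = 1357225 ≡ 759
1244^16 ≡ 759^2 = 576081 ≡ 425
1244^32 ≡ 425^2 = 180625 ≡ 1498
1244^64 ≡ 1498^2 = 2244004 ≡ 1089
1244^128 ≡ 1089^2 = 1185921 ≡ 927
1244^256 ≡ 927^2 = 859329 ≡ 438
1244^512 ≡ 438^2 = 191844 ≡ 469
1244^1024 ≡ 469^2 = 219961 ≡ 1028
1182 = 1024 + 128 + 16 + 8 + 4 + 2, so 1244^1182 ≡ 1028·927·425·759·1165·1226 ≡ 1368 (mod 1531)
508·1368 = 694944 ≡ 1401 (mod 1531)
1401 ≡ 1401 (mod 1531), so the signature is genuine.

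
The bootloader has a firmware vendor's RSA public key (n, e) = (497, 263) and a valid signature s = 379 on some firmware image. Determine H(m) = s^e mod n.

s^2 ≡ 379^2 = 143641 ≡ 8
s^4 ≡ 8^2 = 64
s^8 ≡ 64^2 = 4096 ≡ 120
s^16 ≡ 120^2 = 14400 ≡ 484
s^32 ≡ 484^2 = 234256 ≡ 169
s^64 ≡ 169^2 = 28561 ≡ 232
s^128 ≡ 232^2 = 53824 ≡ 148
s^256 ≡ 148^2 = 21904 ≡ 36
263 = 256 + 4 + 2 + 1, so s^263 ≡ 36·64·8·379 ≡ 393 (mod 497)

393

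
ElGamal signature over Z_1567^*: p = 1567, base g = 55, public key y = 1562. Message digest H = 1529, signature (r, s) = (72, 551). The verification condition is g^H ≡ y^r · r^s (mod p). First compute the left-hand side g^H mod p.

55^2 = 3025 ≡ 1458
55^4 ≡ 1458^2 = 2125764 ≡ 912
55^8 ≡ 912^2 = 831744 ≡ 1234
55^16 ≡ 1234^2 = 1522756 ≡ 1199
55^32 ≡ 1199^2 = 1437601 ≡ 662
55^64 ≡ 662^2 = 438244 ≡ 1051
55^128 ≡ 1051^2 = 1104601 ≡ 1433
55^256 ≡ 1433^2 = 2053489 ≡ 719
55^512 ≡ 719^2 = 516961 ≡ 1418
55^1024 ≡ 1418^2 = 2010724 ≡ 263
1529 = 1024 + 256 + 128 + 64 + 32 + 16 + 8 + 1, so 55^1529 ≡ 263·719·1433·1051·662·1199·1234·55 ≡ 1089 (mod 1567)

1089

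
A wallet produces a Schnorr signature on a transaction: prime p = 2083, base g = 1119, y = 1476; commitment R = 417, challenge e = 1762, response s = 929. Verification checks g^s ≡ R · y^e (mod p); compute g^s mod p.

1044

1119^2 = 1252161 ≡ 278
1119^4 ≡ 278^2 = 77284 ≡ 213
1119^8 ≡ 213^2 = 45369 ≡ 1626
1119^16 ≡ 1626^2 = 2643876 ≡ 549
1119^32 ≡ 549^2 = 301401 ≡ 1449
1119^64 ≡ 1449^2 = 2099601 ≡ 2020
1119^128 ≡ 2020^2 = 4080400 ≡ 1886
1119^256 ≡ 1886^2 = 3556996 ≡ 1315
1119^512 ≡ 1315^2 = 1729225 ≡ 335
929 = 512 + 256 + 128 + 32 + 1, so 1119^929 ≡ 335·1315·1886·1449·1119 ≡ 1044 (mod 2083)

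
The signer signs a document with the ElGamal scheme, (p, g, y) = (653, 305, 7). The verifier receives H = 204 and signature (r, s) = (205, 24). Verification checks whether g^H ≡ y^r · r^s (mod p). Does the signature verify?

Left side g^H mod p:
Squares mod 653: 305^1≡305, 305^2≡299, 305^4≡593, 305^8≡335, 305^16≡562, 305^32≡445, 305^64≡166, 305^128≡130
204 = 128 + 64 + 8 + 4, so 305^204 ≡ 130·166·335·593 ≡ 515 (mod 653)
Right side y^r · r^s mod p:
Squares mod 653: 7^1≡7, 7^2≡49, 7^4≡442, 7^8≡117, 7^16≡629, 7^32≡576, 7^64≡52, 7^128≡92
205 = 128 + 64 + 8 + 4 + 1, so 7^205 ≡ 92·52·117·442·7 ≡ 640 (mod 653)
Squares mod 653: 205^1≡205, 205^2≡233, 205^4≡90, 205^8≡264, 205^16≡478
24 = 16 + 8, so 205^24 ≡ 478·264 ≡ 163 (mod 653)
640·163 = 104320 ≡ 493 (mod 653)
515 ≠ 493, so verification fails.

does not verify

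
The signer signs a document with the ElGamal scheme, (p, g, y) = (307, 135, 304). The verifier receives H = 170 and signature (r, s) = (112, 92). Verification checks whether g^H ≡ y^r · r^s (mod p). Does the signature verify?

does not verify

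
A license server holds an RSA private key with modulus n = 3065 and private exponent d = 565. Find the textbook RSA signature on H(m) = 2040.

1410

(H(m))^2 ≡ 2040^2 = 4161600 ≡ 2395
(H(m))^4 ≡ 2395^2 = 5736025 ≡ 1410
(H(m))^8 ≡ 1410^2 = 1988100 ≡ 1980
(H(m))^16 ≡ 1980^2 = 3920400 ≡ 265
(H(m))^32 ≡ 265^2 = 70225 ≡ 2795
(H(m))^64 ≡ 2795^2 = 7812025 ≡ 2405
(H(m))^128 ≡ 2405^2 = 5784025 ≡ 370
(H(m))^256 ≡ 370^2 = 136900 ≡ 2040
(H(m))^512 ≡ 2040^2 = 4161600 ≡ 2395
565 = 512 + 32 + 16 + 4 + 1, so (H(m))^565 ≡ 2395·2795·265·1410·2040 ≡ 1410 (mod 3065)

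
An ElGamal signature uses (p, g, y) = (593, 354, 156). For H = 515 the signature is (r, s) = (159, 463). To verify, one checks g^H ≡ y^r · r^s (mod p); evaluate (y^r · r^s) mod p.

151

156^159 mod 593 = 129
159^463 mod 593 = 254
y^r · r^s ≡ 129·254 = 32766 ≡ 151 (mod 593)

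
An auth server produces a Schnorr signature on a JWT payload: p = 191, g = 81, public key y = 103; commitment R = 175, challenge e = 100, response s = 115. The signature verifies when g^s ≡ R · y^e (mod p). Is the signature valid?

g^s mod p:
81^115 mod 191 = 6
R · y^e mod p:
103^100 mod 191 = 136
175·136 = 23800 ≡ 116 (mod 191)
6 ≠ 116; the check fails.

invalid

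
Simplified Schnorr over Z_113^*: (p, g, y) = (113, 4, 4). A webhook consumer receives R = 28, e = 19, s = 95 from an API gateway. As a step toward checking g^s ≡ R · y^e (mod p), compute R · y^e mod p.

4^2 = 16
4^4 ≡ 16^2 = 256 ≡ 30
4^8 ≡ 30^2 = 900 ≡ 109
4^16 ≡ 109^2 = 11881 ≡ 16
19 = 16 + 2 + 1, so 4^19 ≡ 16·16·4 ≡ 7 (mod 113)
R · y^e ≡ 28·7 = 196 ≡ 83 (mod 113)

83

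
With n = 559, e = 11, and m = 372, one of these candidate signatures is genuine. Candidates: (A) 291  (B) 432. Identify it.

A

Candidate A: 291^2 = 84681 ≡ 272; 291^4 ≡ 272^2 = 73984 ≡ 196; 291^8 ≡ 196^2 = 38416 ≡ 404; 11 = 8 + 2 + 1, so 291^11 ≡ 404·272·291 ≡ 372 (mod 559)
  → matches m = 372
Candidate B: 432^2 = 186624 ≡ 477; 432^4 ≡ 477^2 = 227529 ≡ 16; 432^8 ≡ 16^2 = 256; 11 = 8 + 2 + 1, so 432^11 ≡ 256·477·432 ≡ 113 (mod 559)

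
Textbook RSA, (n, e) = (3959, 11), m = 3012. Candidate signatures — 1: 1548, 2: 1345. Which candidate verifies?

2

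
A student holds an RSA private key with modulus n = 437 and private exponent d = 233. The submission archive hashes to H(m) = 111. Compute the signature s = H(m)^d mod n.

(H(m))^2 ≡ 111^2 = 12321 ≡ 85
(H(m))^4 ≡ 85^2 = 7225 ≡ 233
(H(m))^8 ≡ 233^2 = 54289 ≡ 101
(H(m))^16 ≡ 101^2 = 10201 ≡ 150
(H(m))^32 ≡ 150^2 = 22500 ≡ 213
(H(m))^64 ≡ 213^2 = 45369 ≡ 358
(H(m))^128 ≡ 358^2 = 128164 ≡ 123
233 = 128 + 64 + 32 + 8 + 1, so (H(m))^233 ≡ 123·358·213·101·111 ≡ 329 (mod 437)

329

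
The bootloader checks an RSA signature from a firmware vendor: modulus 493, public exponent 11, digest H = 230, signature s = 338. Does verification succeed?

passes

Squares mod 493: s^1≡338, s^2≡361, s^4≡169, s^8≡460
11 = 8 + 2 + 1, so s^11 ≡ 460·361·338 ≡ 230 (mod 493)
230 = H, so the signature checks out.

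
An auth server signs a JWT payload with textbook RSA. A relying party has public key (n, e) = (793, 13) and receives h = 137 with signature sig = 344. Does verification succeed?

fails

sig^2 ≡ 344^2 = 118336 ≡ 179
sig^4 ≡ 179^2 = 32041 ≡ 321
sig^8 ≡ 321^2 = 103041 ≡ 744
13 = 8 + 4 + 1, so sig^13 ≡ 744·321·344 ≡ 656 (mod 793)
The recovered value 656 does not match the digest 137.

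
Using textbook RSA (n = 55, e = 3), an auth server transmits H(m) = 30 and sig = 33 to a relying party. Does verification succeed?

fails

sig^2 ≡ 33^2 = 1089 ≡ 44
3 = 2 + 1, so sig^3 ≡ 44·33 ≡ 22 (mod 55)
22 ≠ 30, so verification fails.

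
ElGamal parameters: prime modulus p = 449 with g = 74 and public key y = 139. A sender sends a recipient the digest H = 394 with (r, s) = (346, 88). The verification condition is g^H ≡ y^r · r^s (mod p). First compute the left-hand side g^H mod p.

435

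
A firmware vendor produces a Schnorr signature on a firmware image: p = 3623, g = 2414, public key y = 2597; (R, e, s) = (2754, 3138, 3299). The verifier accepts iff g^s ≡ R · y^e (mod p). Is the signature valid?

g^s mod p:
2414^2 = 5827396 ≡ 1612
2414^4 ≡ 1612^2 = 2598544 ≡ 853
2414^8 ≡ 853^2 = 727609 ≡ 3009
2414^16 ≡ 3009^2 = 9054081 ≡ 204
2414^32 ≡ 204^2 = 41616 ≡ 1763
2414^64 ≡ 1763^2 = 3108169 ≡ 3258
2414^128 ≡ 3258^2 = 10614564 ≡ 2797
2414^256 ≡ 2797^2 = 7823209 ≡ 1152
2414^512 ≡ 1152^2 = 1327104 ≡ 1086
2414^1024 ≡ 1086^2 = 1179396 ≡ 1921
2414^2048 ≡ 1921^2 = 3690241 ≡ 2027
3299 = 2048 + 1024 + 128 + 64 + 32 + 2 + 1, so 2414^3299 ≡ 2027·1921·2797·3258·1763·1612·2414 ≡ 3423 (mod 3623)
R · y^e mod p:
2597^2 = 6744409 ≡ 2006
2597^4 ≡ 2006^2 = 4024036 ≡ 2506
2597^8 ≡ 2506^2 = 6280036 ≡ 1377
2597^16 ≡ 1377^2 = 1896129 ≡ 1300
2597^32 ≡ 1300^2 = 1690000 ≡ 1682
2597^64 ≡ 1682^2 = 2829124 ≡ 3184
2597^128 ≡ 3184^2 = 10137856 ≡ 702
2597^256 ≡ 702^2 = 492804 ≡ 76
2597^512 ≡ 76^2 = 5776 ≡ 2153
2597^1024 ≡ 2153^2 = 4635409 ≡ 1592
2597^2048 ≡ 1592^2 = 2534464 ≡ 1987
3138 = 2048 + 1024 + 64 + 2, so 2597^3138 ≡ 1987·1592·3184·2006 ≡ 942 (mod 3623)
2754·942 = 2594268 ≡ 200 (mod 3623)
3423 ≠ 200; the check fails.

invalid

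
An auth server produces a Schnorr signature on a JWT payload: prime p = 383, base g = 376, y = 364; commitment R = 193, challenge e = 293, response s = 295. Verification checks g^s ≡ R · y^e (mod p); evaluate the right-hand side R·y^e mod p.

364^2 = 132496 ≡ 361
364^4 ≡ 361^2 = 130321 ≡ 101
364^8 ≡ 101^2 = 10201 ≡ 243
364^16 ≡ 243^2 = 59049 ≡ 67
364^32 ≡ 67^2 = 4489 ≡ 276
364^64 ≡ 276^2 = 76176 ≡ 342
364^128 ≡ 342^2 = 116964 ≡ 149
364^256 ≡ 149^2 = 22201 ≡ 370
293 = 256 + 32 + 4 + 1, so 364^293 ≡ 370·276·101·364 ≡ 181 (mod 383)
R · y^e ≡ 193·181 = 34933 ≡ 80 (mod 383)

80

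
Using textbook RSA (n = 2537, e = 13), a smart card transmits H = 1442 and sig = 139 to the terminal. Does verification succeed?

sig^2 ≡ 139^2 = 19321 ≡ 1562
sig^4 ≡ 1562^2 = 2439844 ≡ 1787
sig^8 ≡ 1787^2 = 3193369 ≡ 1823
13 = 8 + 4 + 1, so sig^13 ≡ 1823·1787·139 ≡ 1457 (mod 2537)
The recovered value 1457 does not match the digest 1442.

fails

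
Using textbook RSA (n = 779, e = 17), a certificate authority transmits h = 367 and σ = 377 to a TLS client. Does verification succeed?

σ^2 ≡ 377^2 = 142129 ≡ 351
σ^4 ≡ 351^2 = 123201 ≡ 119
σ^8 ≡ 119^2 = 14161 ≡ 139
σ^16 ≡ 139^2 = 19321 ≡ 625
17 = 16 + 1, so σ^17 ≡ 625·377 ≡ 367 (mod 779)
σ^17 mod 779 = 367 matches h.

passes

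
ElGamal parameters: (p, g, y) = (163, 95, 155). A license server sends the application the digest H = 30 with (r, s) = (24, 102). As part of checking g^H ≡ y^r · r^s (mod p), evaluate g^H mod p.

95^2 = 9025 ≡ 60
95^4 ≡ 60^2 = 3600 ≡ 14
95^8 ≡ 14^2 = 196 ≡ 33
95^16 ≡ 33^2 = 1089 ≡ 111
30 = 16 + 8 + 4 + 2, so 95^30 ≡ 111·33·14·60 ≡ 132 (mod 163)

132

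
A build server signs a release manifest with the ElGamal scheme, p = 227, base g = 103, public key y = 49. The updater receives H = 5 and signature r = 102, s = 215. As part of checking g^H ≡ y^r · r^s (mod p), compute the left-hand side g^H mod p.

109

103^2 = 10609 ≡ 167
103^4 ≡ 167^2 = 27889 ≡ 195
5 = 4 + 1, so 103^5 ≡ 195·103 ≡ 109 (mod 227)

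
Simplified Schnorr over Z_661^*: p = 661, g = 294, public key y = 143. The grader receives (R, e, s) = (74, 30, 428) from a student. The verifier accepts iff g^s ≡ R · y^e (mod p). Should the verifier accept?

g^s mod p:
Squares mod 661: 294^1≡294, 294^2≡506, 294^4≡229, 294^8≡222, 294^16≡370, 294^32≡73, 294^64≡41, 294^128≡359, 294^256≡647
428 = 256 + 128 + 32 + 8 + 4, so 294^428 ≡ 647·359·73·222·229 ≡ 554 (mod 661)
R · y^e mod p:
Squares mod 661: 143^1≡143, 143^2≡619, 143^4≡442, 143^8≡369, 143^16≡656
30 = 16 + 8 + 4 + 2, so 143^30 ≡ 656·369·442·619 ≡ 204 (mod 661)
74·204 = 15096 ≡ 554 (mod 661)
554 ≡ 554 (mod 661); signature holds.

accept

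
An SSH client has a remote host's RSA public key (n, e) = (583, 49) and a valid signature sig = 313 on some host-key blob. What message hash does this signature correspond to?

251

Squares mod 583: sig^1≡313, sig^2≡25, sig^4≡42, sig^8≡15, sig^16≡225, sig^32≡487
49 = 32 + 16 + 1, so sig^49 ≡ 487·225·313 ≡ 251 (mod 583)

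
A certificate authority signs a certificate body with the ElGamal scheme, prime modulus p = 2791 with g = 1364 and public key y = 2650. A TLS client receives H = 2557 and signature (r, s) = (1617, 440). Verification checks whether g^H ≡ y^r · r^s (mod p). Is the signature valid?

Left side g^H mod p:
1364^2557 mod 2791 = 304
Right side y^r · r^s mod p:
2650^1617 mod 2791 = 139
1617^440 mod 2791 = 2492
139·2492 = 346388 ≡ 304 (mod 2791)
304 ≡ 304 (mod 2791), so the signature is genuine.

valid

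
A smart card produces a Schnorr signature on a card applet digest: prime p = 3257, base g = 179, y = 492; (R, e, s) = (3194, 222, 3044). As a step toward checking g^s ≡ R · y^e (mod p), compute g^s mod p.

1369

179^2 = 32041 ≡ 2728
179^4 ≡ 2728^2 = 7441984 ≡ 2996
179^8 ≡ 2996^2 = 8976016 ≡ 2981
179^16 ≡ 2981^2 = 8886361 ≡ 1265
179^32 ≡ 1265^2 = 1600225 ≡ 1038
179^64 ≡ 1038^2 = 1077444 ≡ 2634
179^128 ≡ 2634^2 = 6937956 ≡ 546
179^256 ≡ 546^2 = 298116 ≡ 1729
179^512 ≡ 1729^2 = 2989441 ≡ 2772
179^1024 ≡ 2772^2 = 7683984 ≡ 721
179^2048 ≡ 721^2 = 519841 ≡ 1978
3044 = 2048 + 512 + 256 + 128 + 64 + 32 + 4, so 179^3044 ≡ 1978·2772·1729·546·2634·1038·2996 ≡ 1369 (mod 3257)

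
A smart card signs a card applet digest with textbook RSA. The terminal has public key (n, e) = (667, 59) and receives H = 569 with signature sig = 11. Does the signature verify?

does not verify

sig^2 ≡ 11^2 = 121
sig^4 ≡ 121^2 = 14641 ≡ 634
sig^8 ≡ 634^2 = 401956 ≡ 422
sig^16 ≡ 422^2 = 178084 ≡ 662
sig^32 ≡ 662^2 = 438244 ≡ 25
59 = 32 + 16 + 8 + 2 + 1, so sig^59 ≡ 25·662·422·121·11 ≡ 171 (mod 667)
171 ≠ 569, so verification fails.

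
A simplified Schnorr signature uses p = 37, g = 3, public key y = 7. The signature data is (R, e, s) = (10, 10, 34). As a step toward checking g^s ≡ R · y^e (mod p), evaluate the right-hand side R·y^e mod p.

33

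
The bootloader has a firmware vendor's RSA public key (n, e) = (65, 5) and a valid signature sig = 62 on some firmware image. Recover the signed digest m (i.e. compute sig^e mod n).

17

Squares mod 65: sig^1≡62, sig^2≡9, sig^4≡16
5 = 4 + 1, so sig^5 ≡ 16·62 ≡ 17 (mod 65)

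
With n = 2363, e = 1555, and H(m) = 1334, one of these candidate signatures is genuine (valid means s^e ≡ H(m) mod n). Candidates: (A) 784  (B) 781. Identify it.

A

Candidate A: 784^1555 mod 2363 = 1334
  → matches H(m) = 1334
Candidate B: 781^1555 mod 2363 = 2345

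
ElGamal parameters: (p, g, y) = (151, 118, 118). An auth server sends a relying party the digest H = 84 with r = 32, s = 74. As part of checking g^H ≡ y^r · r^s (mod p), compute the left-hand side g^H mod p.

118^2 = 13924 ≡ 32
118^4 ≡ 32^2 = 1024 ≡ 118
118^8 ≡ 118^2 = 13924 ≡ 32
118^16 ≡ 32^2 = 1024 ≡ 118
118^32 ≡ 118^2 = 13924 ≡ 32
118^64 ≡ 32^2 = 1024 ≡ 118
84 = 64 + 16 + 4, so 118^84 ≡ 118·118·118 ≡ 1 (mod 151)

1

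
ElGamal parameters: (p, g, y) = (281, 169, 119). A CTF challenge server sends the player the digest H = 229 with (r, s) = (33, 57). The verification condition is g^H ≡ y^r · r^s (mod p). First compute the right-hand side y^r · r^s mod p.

119^2 = 14161 ≡ 111
119^4 ≡ 111^2 = 12321 ≡ 238
119^8 ≡ 238^2 = 56644 ≡ 163
119^16 ≡ 163^2 = 26569 ≡ 155
119^32 ≡ 155^2 = 24025 ≡ 140
33 = 32 + 1, so 119^33 ≡ 140·119 ≡ 81 (mod 281)
33^2 = 1089 ≡ 246
33^4 ≡ 246^2 = 60516 ≡ 101
33^8 ≡ 101^2 = 10201 ≡ 85
33^16 ≡ 85^2 = 7225 ≡ 200
33^32 ≡ 200^2 = 40000 ≡ 98
57 = 32 + 16 + 8 + 1, so 33^57 ≡ 98·200·85·33 ≡ 69 (mod 281)
y^r · r^s ≡ 81·69 = 5589 ≡ 250 (mod 281)

250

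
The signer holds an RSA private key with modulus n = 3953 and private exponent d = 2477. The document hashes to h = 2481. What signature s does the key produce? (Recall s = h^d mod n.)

264

h^2 ≡ 2481^2 = 6155361 ≡ 540
h^4 ≡ 540^2 = 291600 ≡ 3031
h^8 ≡ 3031^2 = 9186961 ≡ 189
h^16 ≡ 189^2 = 35721 ≡ 144
h^32 ≡ 144^2 = 20736 ≡ 971
h^64 ≡ 971^2 = 942841 ≡ 2027
h^128 ≡ 2027^2 = 4108729 ≡ 1562
h^256 ≡ 1562^2 = 2439844 ≡ 843
h^512 ≡ 843^2 = 710649 ≡ 3062
h^1024 ≡ 3062^2 = 9375844 ≡ 3281
h^2048 ≡ 3281^2 = 10764961 ≡ 942
2477 = 2048 + 256 + 128 + 32 + 8 + 4 + 1, so h^2477 ≡ 942·843·1562·971·189·3031·2481 ≡ 264 (mod 3953)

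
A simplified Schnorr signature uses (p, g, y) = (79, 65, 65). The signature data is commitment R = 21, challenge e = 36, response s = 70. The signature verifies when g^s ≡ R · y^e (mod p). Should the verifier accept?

reject

g^s mod p:
65^2 = 4225 ≡ 38
65^4 ≡ 38^2 = 1444 ≡ 22
65^8 ≡ 22^2 = 484 ≡ 10
65^16 ≡ 10^2 = 100 ≡ 21
65^32 ≡ 21^2 = 441 ≡ 46
65^64 ≡ 46^2 = 2116 ≡ 62
70 = 64 + 4 + 2, so 65^70 ≡ 62·22·38 ≡ 8 (mod 79)
R · y^e mod p:
65^2 = 4225 ≡ 38
65^4 ≡ 38^2 = 1444 ≡ 22
65^8 ≡ 22^2 = 484 ≡ 10
65^16 ≡ 10^2 = 100 ≡ 21
65^32 ≡ 21^2 = 441 ≡ 46
36 = 32 + 4, so 65^36 ≡ 46·22 ≡ 64 (mod 79)
21·64 = 1344 ≡ 1 (mod 79)
8 ≠ 1; the check fails.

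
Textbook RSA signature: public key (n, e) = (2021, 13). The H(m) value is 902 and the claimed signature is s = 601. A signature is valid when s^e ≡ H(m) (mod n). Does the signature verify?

Squares mod 2021: s^1≡601, s^2≡1463, s^4≡130, s^8≡732
13 = 8 + 4 + 1, so s^13 ≡ 732·130·601 ≡ 902 (mod 2021)
s^13 mod 2021 = 902 matches H(m).

verifies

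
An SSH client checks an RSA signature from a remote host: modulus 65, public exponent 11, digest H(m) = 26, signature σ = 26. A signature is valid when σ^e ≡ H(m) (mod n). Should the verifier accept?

σ^2 ≡ 26^2 = 676 ≡ 26
σ^4 ≡ 26^2 = 676 ≡ 26
σ^8 ≡ 26^2 = 676 ≡ 26
11 = 8 + 2 + 1, so σ^11 ≡ 26·26·26 ≡ 26 (mod 65)
σ^11 mod 65 = 26 matches H(m).

accept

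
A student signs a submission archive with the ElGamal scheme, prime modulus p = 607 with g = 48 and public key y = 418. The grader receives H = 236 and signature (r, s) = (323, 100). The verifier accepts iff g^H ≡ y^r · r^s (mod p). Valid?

no

Left side g^H mod p:
48^2 = 2304 ≡ 483
48^4 ≡ 483^2 = 233289 ≡ 201
48^8 ≡ 201^2 = 40401 ≡ 339
48^16 ≡ 339^2 = 114921 ≡ 198
48^32 ≡ 198^2 = 39204 ≡ 356
48^64 ≡ 356^2 = 126736 ≡ 480
48^128 ≡ 480^2 = 230400 ≡ 347
236 = 128 + 64 + 32 + 8 + 4, so 48^236 ≡ 347·480·356·339·201 ≡ 167 (mod 607)
Right side y^r · r^s mod p:
418^2 = 174724 ≡ 515
418^4 ≡ 515^2 = 265225 ≡ 573
418^8 ≡ 573^2 = 328329 ≡ 549
418^16 ≡ 549^2 = 301401 ≡ 329
418^32 ≡ 329^2 = 108241 ≡ 195
418^64 ≡ 195^2 = 38025 ≡ 391
418^128 ≡ 391^2 = 152881 ≡ 524
418^256 ≡ 524^2 = 274576 ≡ 212
323 = 256 + 64 + 2 + 1, so 418^323 ≡ 212·391·515·418 ≡ 347 (mod 607)
323^2 = 104329 ≡ 532
323^4 ≡ 532^2 = 283024 ≡ 162
323^8 ≡ 162^2 = 26244 ≡ 143
323^16 ≡ 143^2 = 20449 ≡ 418
323^32 ≡ 418^2 = 174724 ≡ 515
323^64 ≡ 515^2 = 265225 ≡ 573
100 = 64 + 32 + 4, so 323^100 ≡ 573·515·162 ≡ 498 (mod 607)
347·498 = 172806 ≡ 418 (mod 607)
167 ≠ 418, so verification fails.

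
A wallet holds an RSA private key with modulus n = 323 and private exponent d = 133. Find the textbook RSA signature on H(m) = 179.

8

Squares mod 323: (H(m))^1≡179, (H(m))^2≡64, (H(m))^4≡220, (H(m))^8≡273, (H(m))^16≡239, (H(m))^32≡273, (H(m))^64≡239, (H(m))^128≡273
133 = 128 + 4 + 1, so (H(m))^133 ≡ 273·220·179 ≡ 8 (mod 323)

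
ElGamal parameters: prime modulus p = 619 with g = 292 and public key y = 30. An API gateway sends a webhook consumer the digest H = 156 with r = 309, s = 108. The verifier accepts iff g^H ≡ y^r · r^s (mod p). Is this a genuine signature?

forged

Left side g^H mod p:
292^2 = 85264 ≡ 461
292^4 ≡ 461^2 = 212521 ≡ 204
292^8 ≡ 204^2 = 41616 ≡ 143
292^16 ≡ 143^2 = 20449 ≡ 22
292^32 ≡ 22^2 = 484
292^64 ≡ 484^2 = 234256 ≡ 274
292^128 ≡ 274^2 = 75076 ≡ 177
156 = 128 + 16 + 8 + 4, so 292^156 ≡ 177·22·143·204 ≡ 602 (mod 619)
Right side y^r · r^s mod p:
30^2 = 900 ≡ 281
30^4 ≡ 281^2 = 78961 ≡ 348
30^8 ≡ 348^2 = 121104 ≡ 399
30^16 ≡ 399^2 = 159201 ≡ 118
30^32 ≡ 118^2 = 13924 ≡ 306
30^64 ≡ 306^2 = 93636 ≡ 167
30^128 ≡ 167^2 = 27889 ≡ 34
30^256 ≡ 34^2 = 1156 ≡ 537
309 = 256 + 32 + 16 + 4 + 1, so 30^309 ≡ 537·306·118·348·30 ≡ 1 (mod 619)
309^2 = 95481 ≡ 155
309^4 ≡ 155^2 = 24025 ≡ 503
309^8 ≡ 503^2 = 253009 ≡ 457
309^16 ≡ 457^2 = 208849 ≡ 246
309^32 ≡ 246^2 = 60516 ≡ 473
309^64 ≡ 473^2 = 223729 ≡ 270
108 = 64 + 32 + 8 + 4, so 309^108 ≡ 270·473·457·503 ≡ 182 (mod 619)
1·182 = 182 ≡ 182 (mod 619)
602 ≠ 182, so verification fails.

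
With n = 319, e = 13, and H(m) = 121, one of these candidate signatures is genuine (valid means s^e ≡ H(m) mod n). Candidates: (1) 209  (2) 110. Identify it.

Candidate 1: 209^2 = 43681 ≡ 297; 209^4 ≡ 297^2 = 88209 ≡ 165; 209^8 ≡ 165^2 = 27225 ≡ 110; 13 = 8 + 4 + 1, so 209^13 ≡ 110·165·209 ≡ 121 (mod 319)
  → matches H(m) = 121
Candidate 2: 110^2 = 12100 ≡ 297; 110^4 ≡ 297^2 = 88209 ≡ 165; 110^8 ≡ 165^2 = 27225 ≡ 110; 13 = 8 + 4 + 1, so 110^13 ≡ 110·165·110 ≡ 198 (mod 319)

1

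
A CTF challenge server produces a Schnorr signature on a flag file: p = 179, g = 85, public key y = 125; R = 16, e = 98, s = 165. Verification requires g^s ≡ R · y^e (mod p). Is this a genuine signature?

g^s mod p:
85^2 = 7225 ≡ 65
85^4 ≡ 65^2 = 4225 ≡ 108
85^8 ≡ 108^2 = 11664 ≡ 29
85^16 ≡ 29^2 = 841 ≡ 125
85^32 ≡ 125^2 = 15625 ≡ 52
85^64 ≡ 52^2 = 2704 ≡ 19
85^128 ≡ 19^2 = 361 ≡ 3
165 = 128 + 32 + 4 + 1, so 85^165 ≡ 3·52·108·85 ≡ 80 (mod 179)
R · y^e mod p:
125^2 = 15625 ≡ 52
125^4 ≡ 52^2 = 2704 ≡ 19
125^8 ≡ 19^2 = 361 ≡ 3
125^16 ≡ 3^2 = 9
125^32 ≡ 9^2 = 81
125^64 ≡ 81^2 = 6561 ≡ 117
98 = 64 + 32 + 2, so 125^98 ≡ 117·81·52 ≡ 17 (mod 179)
16·17 = 272 ≡ 93 (mod 179)
80 ≠ 93; the check fails.

forged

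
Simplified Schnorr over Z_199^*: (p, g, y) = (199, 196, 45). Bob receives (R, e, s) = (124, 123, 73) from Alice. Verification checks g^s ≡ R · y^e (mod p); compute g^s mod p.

196^2 = 38416 ≡ 9
196^4 ≡ 9^2 = 81
196^8 ≡ 81^2 = 6561 ≡ 193
196^16 ≡ 193^2 = 37249 ≡ 36
196^32 ≡ 36^2 = 1296 ≡ 102
196^64 ≡ 102^2 = 10404 ≡ 56
73 = 64 + 8 + 1, so 196^73 ≡ 56·193·196 ≡ 13 (mod 199)

13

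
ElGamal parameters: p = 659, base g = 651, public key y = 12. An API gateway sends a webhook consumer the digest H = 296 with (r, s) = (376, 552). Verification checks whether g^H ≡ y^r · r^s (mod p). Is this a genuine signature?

genuine

Left side g^H mod p:
651^2 = 423801 ≡ 64
651^4 ≡ 64^2 = 4096 ≡ 142
651^8 ≡ 142^2 = 20164 ≡ 394
651^16 ≡ 394^2 = 155236 ≡ 371
651^32 ≡ 371^2 = 137641 ≡ 569
651^64 ≡ 569^2 = 323761 ≡ 192
651^128 ≡ 192^2 = 36864 ≡ 619
651^256 ≡ 619^2 = 383161 ≡ 282
296 = 256 + 32 + 8, so 651^296 ≡ 282·569·394 ≡ 605 (mod 659)
Right side y^r · r^s mod p:
12^2 = 144
12^4 ≡ 144^2 = 20736 ≡ 307
12^8 ≡ 307^2 = 94249 ≡ 12
12^16 ≡ 12^2 = 144
12^32 ≡ 144^2 = 20736 ≡ 307
12^64 ≡ 307^2 = 94249 ≡ 12
12^128 ≡ 12^2 = 144
12^256 ≡ 144^2 = 20736 ≡ 307
376 = 256 + 64 + 32 + 16 + 8, so 12^376 ≡ 307·12·307·144·12 ≡ 389 (mod 659)
376^2 = 141376 ≡ 350
376^4 ≡ 350^2 = 122500 ≡ 585
376^8 ≡ 585^2 = 342225 ≡ 204
376^16 ≡ 204^2 = 41616 ≡ 99
376^32 ≡ 99^2 = 9801 ≡ 575
376^64 ≡ 575^2 = 330625 ≡ 466
376^128 ≡ 466^2 = 217156 ≡ 345
376^256 ≡ 345^2 = 119025 ≡ 405
376^512 ≡ 405^2 = 164025 ≡ 593
552 = 512 + 32 + 8, so 376^552 ≡ 593·575·204 ≡ 132 (mod 659)
389·132 = 51348 ≡ 605 (mod 659)
605 ≡ 605 (mod 659), so the signature is genuine.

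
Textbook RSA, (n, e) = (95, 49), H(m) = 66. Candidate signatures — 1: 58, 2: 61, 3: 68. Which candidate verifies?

2

Candidate 1: Squares mod 95: 58^1≡58, 58^2≡39, 58^4≡1, 58^8≡1, 58^16≡1, 58^32≡1; 49 = 32 + 16 + 1, so 58^49 ≡ 1·1·58 ≡ 58 (mod 95)
Candidate 2: Squares mod 95: 61^1≡61, 61^2≡16, 61^4≡66, 61^8≡81, 61^16≡6, 61^32≡36; 49 = 32 + 16 + 1, so 61^49 ≡ 36·6·61 ≡ 66 (mod 95)
  → matches H(m) = 66
Candidate 3: Squares mod 95: 68^1≡68, 68^2≡64, 68^4≡11, 68^8≡26, 68^16≡11, 68^32≡26; 49 = 32 + 16 + 1, so 68^49 ≡ 26·11·68 ≡ 68 (mod 95)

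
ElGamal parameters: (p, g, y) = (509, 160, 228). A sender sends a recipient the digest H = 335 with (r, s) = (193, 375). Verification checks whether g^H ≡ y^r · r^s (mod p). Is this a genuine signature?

Left side g^H mod p:
160^2 = 25600 ≡ 150
160^4 ≡ 150^2 = 22500 ≡ 104
160^8 ≡ 104^2 = 10816 ≡ 127
160^16 ≡ 127^2 = 16129 ≡ 350
160^32 ≡ 350^2 = 122500 ≡ 340
160^64 ≡ 340^2 = 115600 ≡ 57
160^128 ≡ 57^2 = 3249 ≡ 195
160^256 ≡ 195^2 = 38025 ≡ 359
335 = 256 + 64 + 8 + 4 + 2 + 1, so 160^335 ≡ 359·57·127·104·150·160 ≡ 448 (mod 509)
Right side y^r · r^s mod p:
228^2 = 51984 ≡ 66
228^4 ≡ 66^2 = 4356 ≡ 284
228^8 ≡ 284^2 = 80656 ≡ 234
228^16 ≡ 234^2 = 54756 ≡ 293
228^32 ≡ 293^2 = 85849 ≡ 337
228^64 ≡ 337^2 = 113569 ≡ 62
228^128 ≡ 62^2 = 3844 ≡ 281
193 = 128 + 64 + 1, so 228^193 ≡ 281·62·228 ≡ 489 (mod 509)
193^2 = 37249 ≡ 92
193^4 ≡ 92^2 = 8464 ≡ 320
193^8 ≡ 320^2 = 102400 ≡ 91
193^16 ≡ 91^2 = 8281 ≡ 137
193^32 ≡ 137^2 = 18769 ≡ 445
193^64 ≡ 445^2 = 198025 ≡ 24
193^128 ≡ 24^2 = 576 ≡ 67
193^256 ≡ 67^2 = 4489 ≡ 417
375 = 256 + 64 + 32 + 16 + 4 + 2 + 1, so 193^375 ≡ 417·24·445·137·320·92·193 ≡ 283 (mod 509)
489·283 = 138387 ≡ 448 (mod 509)
448 ≡ 448 (mod 509), so the signature is genuine.

genuine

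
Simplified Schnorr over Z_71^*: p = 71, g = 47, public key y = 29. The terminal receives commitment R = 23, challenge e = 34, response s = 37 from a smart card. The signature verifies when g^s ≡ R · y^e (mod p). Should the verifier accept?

reject

g^s mod p:
47^2 = 2209 ≡ 8
47^4 ≡ 8^2 = 64
47^8 ≡ 64^2 = 4096 ≡ 49
47^16 ≡ 49^2 = 2401 ≡ 58
47^32 ≡ 58^2 = 3364 ≡ 27
37 = 32 + 4 + 1, so 47^37 ≡ 27·64·47 ≡ 63 (mod 71)
R · y^e mod p:
29^2 = 841 ≡ 60
29^4 ≡ 60^2 = 3600 ≡ 50
29^8 ≡ 50^2 = 2500 ≡ 15
29^16 ≡ 15^2 = 225 ≡ 12
29^32 ≡ 12^2 = 144 ≡ 2
34 = 32 + 2, so 29^34 ≡ 2·60 ≡ 49 (mod 71)
23·49 = 1127 ≡ 62 (mod 71)
63 ≠ 62; the check fails.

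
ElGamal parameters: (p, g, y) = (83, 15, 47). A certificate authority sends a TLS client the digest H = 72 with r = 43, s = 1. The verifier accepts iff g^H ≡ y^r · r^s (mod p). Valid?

Left side g^H mod p:
Squares mod 83: 15^1≡15, 15^2≡59, 15^4≡78, 15^8≡25, 15^16≡44, 15^32≡27, 15^64≡65
72 = 64 + 8, so 15^72 ≡ 65·25 ≡ 48 (mod 83)
Right side y^r · r^s mod p:
Squares mod 83: 47^1≡47, 47^2≡51, 47^4≡28, 47^8≡37, 47^16≡41, 47^32≡21
43 = 32 + 8 + 2 + 1, so 47^43 ≡ 21·37·51·47 ≡ 32 (mod 83)
43^1 mod 83 = 43
32·43 = 1376 ≡ 48 (mod 83)
48 ≡ 48 (mod 83), so the signature is genuine.

yes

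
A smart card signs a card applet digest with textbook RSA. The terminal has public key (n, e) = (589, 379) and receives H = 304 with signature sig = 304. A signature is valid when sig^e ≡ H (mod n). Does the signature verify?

verifies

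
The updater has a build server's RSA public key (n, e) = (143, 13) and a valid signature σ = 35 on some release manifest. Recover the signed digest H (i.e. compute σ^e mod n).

Squares mod 143: σ^1≡35, σ^2≡81, σ^4≡126, σ^8≡3
13 = 8 + 4 + 1, so σ^13 ≡ 3·126·35 ≡ 74 (mod 143)

74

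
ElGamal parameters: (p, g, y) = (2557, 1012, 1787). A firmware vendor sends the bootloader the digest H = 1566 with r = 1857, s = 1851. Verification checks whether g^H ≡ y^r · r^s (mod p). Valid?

no

Left side g^H mod p:
1012^2 = 1024144 ≡ 1344
1012^4 ≡ 1344^2 = 1806336 ≡ 1094
1012^8 ≡ 1094^2 = 1196836 ≡ 160
1012^16 ≡ 160^2 = 25600 ≡ 30
1012^32 ≡ 30^2 = 900
1012^64 ≡ 900^2 = 810000 ≡ 1988
1012^128 ≡ 1988^2 = 3952144 ≡ 1579
1012^256 ≡ 1579^2 = 2493241 ≡ 166
1012^512 ≡ 166^2 = 27556 ≡ 1986
1012^1024 ≡ 1986^2 = 3944196 ≡ 1302
1566 = 1024 + 512 + 16 + 8 + 4 + 2, so 1012^1566 ≡ 1302·1986·30·160·1094·1344 ≡ 1094 (mod 2557)
Right side y^r · r^s mod p:
1787^2 = 3193369 ≡ 2233
1787^4 ≡ 2233^2 = 4986289 ≡ 139
1787^8 ≡ 139^2 = 19321 ≡ 1422
1787^16 ≡ 1422^2 = 2022084 ≡ 2054
1787^32 ≡ 2054^2 = 4218916 ≡ 2423
1787^64 ≡ 2423^2 = 5870929 ≡ 57
1787^128 ≡ 57^2 = 3249 ≡ 692
1787^256 ≡ 692^2 = 478864 ≡ 705
1787^512 ≡ 705^2 = 497025 ≡ 967
1787^1024 ≡ 967^2 = 935089 ≡ 1784
1857 = 1024 + 512 + 256 + 64 + 1, so 1787^1857 ≡ 1784·967·705·57·1787 ≡ 2380 (mod 2557)
1857^2 = 3448449 ≡ 1613
1857^4 ≡ 1613^2 = 2601769 ≡ 1300
1857^8 ≡ 1300^2 = 1690000 ≡ 2380
1857^16 ≡ 2380^2 = 5664400 ≡ 645
1857^32 ≡ 645^2 = 416025 ≡ 1791
1857^64 ≡ 1791^2 = 3207681 ≡ 1203
1857^128 ≡ 1203^2 = 1447209 ≡ 2504
1857^256 ≡ 2504^2 = 6270016 ≡ 252
1857^512 ≡ 252^2 = 63504 ≡ 2136
1857^1024 ≡ 2136^2 = 4562496 ≡ 808
1851 = 1024 + 512 + 256 + 32 + 16 + 8 + 2 + 1, so 1857^1851 ≡ 808·2136·252·1791·645·2380·1613·1857 ≡ 292 (mod 2557)
2380·292 = 694960 ≡ 2013 (mod 2557)
1094 ≠ 2013, so verification fails.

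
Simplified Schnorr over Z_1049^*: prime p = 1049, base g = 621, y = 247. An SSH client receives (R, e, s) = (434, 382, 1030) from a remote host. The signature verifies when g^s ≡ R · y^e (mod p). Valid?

yes

g^s mod p:
Squares mod 1049: 621^1≡621, 621^2≡658, 621^4≡776, 621^8≡50, 621^16≡402, 621^32≡58, 621^64≡217, 621^128≡933, 621^256≡868, 621^512≡242, 621^1024≡869
1030 = 1024 + 4 + 2, so 621^1030 ≡ 869·776·658 ≡ 793 (mod 1049)
R · y^e mod p:
Squares mod 1049: 247^1≡247, 247^2≡167, 247^4≡615, 247^8≡585, 247^16≡251, 247^32≡61, 247^64≡574, 247^128≡90, 247^256≡757
382 = 256 + 64 + 32 + 16 + 8 + 4 + 2, so 247^382 ≡ 757·574·61·251·585·615·167 ≡ 565 (mod 1049)
434·565 = 245210 ≡ 793 (mod 1049)
793 ≡ 793 (mod 1049); signature holds.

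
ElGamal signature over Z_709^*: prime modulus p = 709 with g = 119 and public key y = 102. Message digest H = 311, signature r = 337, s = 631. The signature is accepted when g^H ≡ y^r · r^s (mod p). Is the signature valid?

Left side g^H mod p:
Squares mod 709: 119^1≡119, 119^2≡690, 119^4≡361, 119^8≡574, 119^16≡500, 119^32≡432, 119^64≡157, 119^128≡543, 119^256≡614
311 = 256 + 32 + 16 + 4 + 2 + 1, so 119^311 ≡ 614·432·500·361·690·119 ≡ 621 (mod 709)
Right side y^r · r^s mod p:
Squares mod 709: 102^1≡102, 102^2≡478, 102^4≡186, 102^8≡564, 102^16≡464, 102^32≡469, 102^64≡171, 102^128≡172, 102^256≡515
337 = 256 + 64 + 16 + 1, so 102^337 ≡ 515·171·464·102 ≡ 158 (mod 709)
Squares mod 709: 337^1≡337, 337^2≡129, 337^4≡334, 337^8≡243, 337^16≡202, 337^32≡391, 337^64≡446, 337^128≡396, 337^256≡127, 337^512≡531
631 = 512 + 64 + 32 + 16 + 4 + 2 + 1, so 337^631 ≡ 531·446·391·202·334·129·337 ≡ 511 (mod 709)
158·511 = 80738 ≡ 621 (mod 709)
621 ≡ 621 (mod 709), so the signature is genuine.

valid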